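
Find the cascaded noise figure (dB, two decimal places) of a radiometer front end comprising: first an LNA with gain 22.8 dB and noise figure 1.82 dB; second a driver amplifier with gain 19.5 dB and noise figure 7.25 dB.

Convert to linear (a loss of L dB is a gain of −L dB): F_i = 10^(NF_i/10), G_i = 10^(G_i,dB/10)
  Stage 1: F_1 = 10^(1.82/10) = 1.521, G_1 = 10^(22.8/10) = 190.5
  Stage 2: F_2 = 10^(7.25/10) = 5.309, G_2 = 10^(19.5/10) = 89.13
Friis cascade:
  F = 1.521 + (5.309 − 1)/190.5 = 1.543
NF = 10 log₁₀(1.543) = 1.88 dB

1.88 dB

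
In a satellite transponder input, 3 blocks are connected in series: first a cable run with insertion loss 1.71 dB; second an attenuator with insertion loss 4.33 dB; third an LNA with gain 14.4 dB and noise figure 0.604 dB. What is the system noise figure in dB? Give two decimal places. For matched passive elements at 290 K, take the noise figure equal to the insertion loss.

Convert to linear (a loss of L dB is a gain of −L dB): F_i = 10^(NF_i/10), G_i = 10^(G_i,dB/10)
  Stage 1: F_1 = 10^(1.71/10) = 1.483, G_1 = 10^(−1.71/10) = 0.6745
  Stage 2: F_2 = 10^(4.33/10) = 2.710, G_2 = 10^(−4.33/10) = 0.3690
  Stage 3: F_3 = 10^(0.604/10) = 1.149, G_3 = 10^(14.4/10) = 27.54
Friis cascade:
  F = 1.483 + (2.710 − 1)/0.6745 + (1.149 − 1)/0.2489 = 4.617
NF = 10 log₁₀(4.617) = 6.64 dB

6.64 dB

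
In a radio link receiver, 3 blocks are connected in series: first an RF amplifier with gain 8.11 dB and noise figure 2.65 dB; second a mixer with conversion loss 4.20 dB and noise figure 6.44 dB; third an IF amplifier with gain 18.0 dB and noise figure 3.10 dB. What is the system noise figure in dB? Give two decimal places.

Convert to linear (a loss of L dB is a gain of −L dB): F_i = 10^(NF_i/10), G_i = 10^(G_i,dB/10)
  Stage 1: F_1 = 10^(2.65/10) = 1.841, G_1 = 10^(8.11/10) = 6.471
  Stage 2: F_2 = 10^(6.44/10) = 4.406, G_2 = 10^(−4.20/10) = 0.3802
  Stage 3: F_3 = 10^(3.10/10) = 2.042, G_3 = 10^(18.0/10) = 63.10
Friis cascade:
  F = 1.841 + (4.406 − 1)/6.471 + (2.042 − 1)/2.460 = 2.790
NF = 10 log₁₀(2.790) = 4.46 dB

4.46 dB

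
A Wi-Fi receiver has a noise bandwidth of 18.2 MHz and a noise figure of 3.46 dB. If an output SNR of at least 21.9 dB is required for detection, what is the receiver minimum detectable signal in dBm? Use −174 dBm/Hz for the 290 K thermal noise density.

Sensitivity = −174 + 10 log₁₀(B) + NF + SNR_min
= −174 + 72.6 + 3.46 + 21.9
= −76.04 dBm → −76.0 dBm

−76.0 dBm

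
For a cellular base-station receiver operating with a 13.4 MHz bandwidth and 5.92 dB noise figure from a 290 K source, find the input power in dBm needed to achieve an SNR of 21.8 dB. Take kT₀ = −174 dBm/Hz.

Sensitivity = −174 + 10 log₁₀(B) + NF + SNR_min
= −174 + 71.27 + 5.92 + 21.8
= −75.01 dBm → −75.0 dBm

−75.0 dBm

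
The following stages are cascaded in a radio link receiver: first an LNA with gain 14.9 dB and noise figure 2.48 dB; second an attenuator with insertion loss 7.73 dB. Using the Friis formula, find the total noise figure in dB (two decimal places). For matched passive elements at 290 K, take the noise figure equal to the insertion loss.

Convert to linear (a loss of L dB is a gain of −L dB): F_i = 10^(NF_i/10), G_i = 10^(G_i,dB/10)
  Stage 1: F_1 = 10^(2.48/10) = 1.770, G_1 = 10^(14.9/10) = 30.90
  Stage 2: F_2 = 10^(7.73/10) = 5.929, G_2 = 10^(−7.73/10) = 0.1687
Friis cascade:
  F = 1.770 + (5.929 − 1)/30.90 = 1.930
NF = 10 log₁₀(1.930) = 2.85 dB

2.85 dB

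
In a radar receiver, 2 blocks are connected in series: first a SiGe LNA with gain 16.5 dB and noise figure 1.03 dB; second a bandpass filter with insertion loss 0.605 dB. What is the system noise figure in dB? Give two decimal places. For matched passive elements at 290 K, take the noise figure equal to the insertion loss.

Convert to linear (a loss of L dB is a gain of −L dB): F_i = 10^(NF_i/10), G_i = 10^(G_i,dB/10)
  Stage 1: F_1 = 10^(1.03/10) = 1.268, G_1 = 10^(16.5/10) = 44.67
  Stage 2: F_2 = 10^(0.605/10) = 1.149, G_2 = 10^(−0.605/10) = 0.8700
Friis cascade:
  F = 1.268 + (1.149 − 1)/44.67 = 1.271
NF = 10 log₁₀(1.271) = 1.04 dB

1.04 dB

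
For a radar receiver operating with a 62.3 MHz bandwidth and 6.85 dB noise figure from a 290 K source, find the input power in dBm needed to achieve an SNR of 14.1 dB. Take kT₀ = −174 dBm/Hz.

−75.1 dBm

Sensitivity = −174 + 10 log₁₀(B) + NF + SNR_min
= −174 + 77.94 + 6.85 + 14.1
= −75.11 dBm → −75.1 dBm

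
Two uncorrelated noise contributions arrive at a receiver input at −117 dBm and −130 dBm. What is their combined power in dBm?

Convert to linear, add, convert back:
P₁ = 2.00×10⁻¹⁵ W, P₂ = 1.00×10⁻¹⁶ W
P_tot = 2.10×10⁻¹⁵ W → 10 log₁₀(P_tot / 10⁻³) = −116.8 dBm

−116.8 dBm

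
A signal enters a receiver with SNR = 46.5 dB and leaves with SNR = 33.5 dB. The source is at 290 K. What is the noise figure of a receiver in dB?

NF (dB) = SNR_in(dB) − SNR_out(dB) when the source is at T₀
NF = 46.5 − 33.5 = 13.0 dB

13.0 dB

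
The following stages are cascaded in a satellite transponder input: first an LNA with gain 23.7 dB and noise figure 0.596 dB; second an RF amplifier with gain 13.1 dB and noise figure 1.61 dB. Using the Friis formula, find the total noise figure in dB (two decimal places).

0.60 dB

Convert to linear (a loss of L dB is a gain of −L dB): F_i = 10^(NF_i/10), G_i = 10^(G_i,dB/10)
  Stage 1: F_1 = 10^(0.596/10) = 1.147, G_1 = 10^(23.7/10) = 234.4
  Stage 2: F_2 = 10^(1.61/10) = 1.449, G_2 = 10^(13.1/10) = 20.42
Friis cascade:
  F = 1.147 + (1.449 − 1)/234.4 = 1.149
NF = 10 log₁₀(1.149) = 0.60 dB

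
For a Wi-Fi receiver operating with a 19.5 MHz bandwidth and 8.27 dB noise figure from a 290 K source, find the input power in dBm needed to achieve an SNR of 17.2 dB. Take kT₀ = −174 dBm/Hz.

Sensitivity = −174 + 10 log₁₀(B) + NF + SNR_min
= −174 + 72.9 + 8.27 + 17.2
= −75.63 dBm → −75.6 dBm

−75.6 dBm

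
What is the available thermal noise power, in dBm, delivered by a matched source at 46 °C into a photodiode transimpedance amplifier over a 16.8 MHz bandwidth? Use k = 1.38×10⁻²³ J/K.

−101.3 dBm

T = 46 °C + 273.15 = 319.15 K
P_n = kTB = 1.38×10⁻²³ × 319.15 × 1.68×10⁷ = 7.40×10⁻¹⁴ W
In dBm: 10 log₁₀(7.40×10⁻¹⁴ / 10⁻³) = −101.3 dBm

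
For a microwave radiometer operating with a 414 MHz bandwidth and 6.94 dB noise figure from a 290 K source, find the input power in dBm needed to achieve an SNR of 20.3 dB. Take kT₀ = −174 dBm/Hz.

Sensitivity = −174 + 10 log₁₀(B) + NF + SNR_min
= −174 + 86.17 + 6.94 + 20.3
= −60.59 dBm → −60.6 dBm

−60.6 dBm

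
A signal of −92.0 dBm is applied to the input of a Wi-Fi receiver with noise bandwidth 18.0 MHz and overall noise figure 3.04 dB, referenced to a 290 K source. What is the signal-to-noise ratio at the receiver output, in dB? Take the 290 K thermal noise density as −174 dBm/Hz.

Noise floor: N = −174 + 10 log₁₀(B) + NF
10 log₁₀(1.80×10⁷) = 72.55 dB
N = −174 + 72.55 + 3.04 = −98.41 dBm
SNR = P_sig − N = −92.0 − (−98.41) = 6.41 dB → 6.4 dB

6.4 dB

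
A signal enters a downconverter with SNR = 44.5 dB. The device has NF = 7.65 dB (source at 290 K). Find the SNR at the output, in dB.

By definition F = SNR_in/SNR_out, so in dB: SNR_out = SNR_in − NF
SNR_out = 44.5 − 7.65 = 36.85 dB

36.85 dB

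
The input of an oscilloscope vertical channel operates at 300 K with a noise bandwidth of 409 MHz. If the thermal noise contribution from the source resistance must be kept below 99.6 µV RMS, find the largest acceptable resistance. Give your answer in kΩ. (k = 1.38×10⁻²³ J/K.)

1.46 kΩ

Johnson–Nyquist: V_n = √(4kTRB) ⇒ R = V_n² / (4kTB)
4kTB = 4 × 1.38×10⁻²³ × 300 × 4.09×10⁸ = 6.77×10⁻¹²
R = (9.96×10⁻⁵)² / 6.77×10⁻¹² = 1.46×10³ Ω = 1.46 kΩ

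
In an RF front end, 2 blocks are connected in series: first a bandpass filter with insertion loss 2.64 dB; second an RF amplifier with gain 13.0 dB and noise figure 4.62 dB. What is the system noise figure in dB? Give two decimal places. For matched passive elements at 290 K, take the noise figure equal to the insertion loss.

7.26 dB

Convert to linear (a loss of L dB is a gain of −L dB): F_i = 10^(NF_i/10), G_i = 10^(G_i,dB/10)
  Stage 1: F_1 = 10^(2.64/10) = 1.837, G_1 = 10^(−2.64/10) = 0.5445
  Stage 2: F_2 = 10^(4.62/10) = 2.897, G_2 = 10^(13.0/10) = 19.95
Friis cascade:
  F = 1.837 + (2.897 − 1)/0.5445 = 5.321
NF = 10 log₁₀(5.321) = 7.26 dB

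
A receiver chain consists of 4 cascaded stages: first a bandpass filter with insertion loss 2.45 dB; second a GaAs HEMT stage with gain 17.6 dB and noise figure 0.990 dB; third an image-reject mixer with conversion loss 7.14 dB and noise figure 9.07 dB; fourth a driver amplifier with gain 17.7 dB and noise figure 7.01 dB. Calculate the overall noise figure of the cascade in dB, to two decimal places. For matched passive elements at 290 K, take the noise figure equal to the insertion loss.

Convert to linear (a loss of L dB is a gain of −L dB): F_i = 10^(NF_i/10), G_i = 10^(G_i,dB/10)
  Stage 1: F_1 = 10^(2.45/10) = 1.758, G_1 = 10^(−2.45/10) = 0.5689
  Stage 2: F_2 = 10^(0.990/10) = 1.256, G_2 = 10^(17.6/10) = 57.54
  Stage 3: F_3 = 10^(9.07/10) = 8.072, G_3 = 10^(−7.14/10) = 0.1932
  Stage 4: F_4 = 10^(7.01/10) = 5.023, G_4 = 10^(17.7/10) = 58.88
Friis cascade:
  F = 1.758 + (1.256 − 1)/0.5689 + (8.072 − 1)/32.73 + (5.023 − 1)/6.324 = 3.060
NF = 10 log₁₀(3.060) = 4.86 dB

4.86 dB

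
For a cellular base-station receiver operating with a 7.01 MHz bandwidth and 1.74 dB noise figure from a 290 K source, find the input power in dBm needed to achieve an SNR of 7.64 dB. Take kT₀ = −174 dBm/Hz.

−96.2 dBm

Sensitivity = −174 + 10 log₁₀(B) + NF + SNR_min
= −174 + 68.46 + 1.74 + 7.64
= −96.16 dBm → −96.2 dBm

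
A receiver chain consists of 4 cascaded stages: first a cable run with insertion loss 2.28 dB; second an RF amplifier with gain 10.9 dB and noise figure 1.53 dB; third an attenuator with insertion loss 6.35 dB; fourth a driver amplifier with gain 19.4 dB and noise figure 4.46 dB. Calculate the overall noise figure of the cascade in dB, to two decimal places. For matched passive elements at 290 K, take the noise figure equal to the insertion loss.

Convert to linear (a loss of L dB is a gain of −L dB): F_i = 10^(NF_i/10), G_i = 10^(G_i,dB/10)
  Stage 1: F_1 = 10^(2.28/10) = 1.690, G_1 = 10^(−2.28/10) = 0.5916
  Stage 2: F_2 = 10^(1.53/10) = 1.422, G_2 = 10^(10.9/10) = 12.30
  Stage 3: F_3 = 10^(6.35/10) = 4.315, G_3 = 10^(−6.35/10) = 0.2317
  Stage 4: F_4 = 10^(4.46/10) = 2.793, G_4 = 10^(19.4/10) = 87.10
Friis cascade:
  F = 1.690 + (1.422 − 1)/0.5916 + (4.315 − 1)/7.278 + (2.793 − 1)/1.687 = 3.923
NF = 10 log₁₀(3.923) = 5.94 dB

5.94 dB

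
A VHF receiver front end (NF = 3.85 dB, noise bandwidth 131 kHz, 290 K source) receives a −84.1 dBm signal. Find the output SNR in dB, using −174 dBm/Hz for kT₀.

34.9 dB

Noise floor: N = −174 + 10 log₁₀(B) + NF
10 log₁₀(1.31×10⁵) = 51.17 dB
N = −174 + 51.17 + 3.85 = −118.98 dBm
SNR = P_sig − N = −84.1 − (−118.98) = 34.88 dB → 34.9 dB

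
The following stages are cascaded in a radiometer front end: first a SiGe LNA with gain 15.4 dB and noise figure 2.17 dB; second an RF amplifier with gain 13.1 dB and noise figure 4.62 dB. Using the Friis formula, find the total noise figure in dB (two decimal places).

Convert to linear (a loss of L dB is a gain of −L dB): F_i = 10^(NF_i/10), G_i = 10^(G_i,dB/10)
  Stage 1: F_1 = 10^(2.17/10) = 1.648, G_1 = 10^(15.4/10) = 34.67
  Stage 2: F_2 = 10^(4.62/10) = 2.897, G_2 = 10^(13.1/10) = 20.42
Friis cascade:
  F = 1.648 + (2.897 − 1)/34.67 = 1.703
NF = 10 log₁₀(1.703) = 2.31 dB

2.31 dB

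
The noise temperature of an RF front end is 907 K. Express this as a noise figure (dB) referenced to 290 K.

6.16 dB

F = 1 + T_e/T₀ = 1 + 907/290 = 4.12759
NF = 10 log₁₀(4.12759) = 6.16 dB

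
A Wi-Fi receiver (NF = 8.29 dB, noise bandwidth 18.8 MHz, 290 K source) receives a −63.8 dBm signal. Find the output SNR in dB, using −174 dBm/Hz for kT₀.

29.2 dB

Noise floor: N = −174 + 10 log₁₀(B) + NF
10 log₁₀(1.88×10⁷) = 72.74 dB
N = −174 + 72.74 + 8.29 = −92.97 dBm
SNR = P_sig − N = −63.8 − (−92.97) = 29.17 dB → 29.2 dB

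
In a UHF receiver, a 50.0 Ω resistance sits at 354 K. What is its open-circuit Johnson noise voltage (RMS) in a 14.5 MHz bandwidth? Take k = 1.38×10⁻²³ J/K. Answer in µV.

3.76 µV

V_n = √(4kTRB)
4kTRB = 4 × 1.38×10⁻²³ × 354 × 5.00×10¹ × 1.45×10⁷ = 1.42×10⁻¹¹ V²
V_n = √(1.42×10⁻¹¹) = 3.76×10⁻⁶ V = 3.76 µV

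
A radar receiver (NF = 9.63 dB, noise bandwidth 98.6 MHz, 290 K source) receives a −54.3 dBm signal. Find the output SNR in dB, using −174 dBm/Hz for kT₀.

30.1 dB

Noise floor: N = −174 + 10 log₁₀(B) + NF
10 log₁₀(9.86×10⁷) = 79.94 dB
N = −174 + 79.94 + 9.63 = −84.43 dBm
SNR = P_sig − N = −54.3 − (−84.43) = 30.13 dB → 30.1 dB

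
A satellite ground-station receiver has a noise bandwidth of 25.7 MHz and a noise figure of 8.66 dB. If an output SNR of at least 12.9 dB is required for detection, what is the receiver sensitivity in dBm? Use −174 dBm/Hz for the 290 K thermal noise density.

−78.3 dBm

Sensitivity = −174 + 10 log₁₀(B) + NF + SNR_min
= −174 + 74.1 + 8.66 + 12.9
= −78.34 dBm → −78.3 dBm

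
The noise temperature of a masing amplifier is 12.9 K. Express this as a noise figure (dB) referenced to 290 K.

0.189 dB

F = 1 + T_e/T₀ = 1 + 12.9/290 = 1.04448
NF = 10 log₁₀(1.04448) = 0.189 dB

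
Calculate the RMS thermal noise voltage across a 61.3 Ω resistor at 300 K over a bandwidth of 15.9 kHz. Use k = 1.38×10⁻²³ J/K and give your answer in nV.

127 nV

V_n = √(4kTRB)
4kTRB = 4 × 1.38×10⁻²³ × 300 × 6.13×10¹ × 1.59×10⁴ = 1.61×10⁻¹⁴ V²
V_n = √(1.61×10⁻¹⁴) = 1.27×10⁻⁷ V = 127 nV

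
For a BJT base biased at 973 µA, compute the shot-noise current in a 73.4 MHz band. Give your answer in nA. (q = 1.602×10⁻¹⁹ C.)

I_n = √(2qI·B)
2qI·B = 2 × 1.602×10⁻¹⁹ × 9.73×10⁻⁴ × 7.34×10⁷ = 2.29×10⁻¹⁴ A²
I_n = √(2.29×10⁻¹⁴) = 1.51×10⁻⁷ A = 151 nA

151 nA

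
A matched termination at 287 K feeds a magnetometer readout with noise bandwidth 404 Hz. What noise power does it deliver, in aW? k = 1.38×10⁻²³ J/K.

1.60 aW

P_n = kTB = 1.38×10⁻²³ × 287 × 4.04×10² = 1.60×10⁻¹⁸ W = 1.60 aW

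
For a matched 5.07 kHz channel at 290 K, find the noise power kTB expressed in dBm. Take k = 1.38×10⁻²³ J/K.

P_n = kTB = 1.38×10⁻²³ × 290 × 5.07×10³ = 2.03×10⁻¹⁷ W
In dBm: 10 log₁₀(2.03×10⁻¹⁷ / 10⁻³) = −136.9 dBm

−136.9 dBm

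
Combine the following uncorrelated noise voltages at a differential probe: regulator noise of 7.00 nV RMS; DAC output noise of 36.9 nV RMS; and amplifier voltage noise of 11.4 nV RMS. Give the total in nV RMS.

Uncorrelated sources add in power (mean-square): V_tot = √(ΣV_i²)
V_tot = √[(7.00×10⁻⁹)² + (3.69×10⁻⁸)² + (1.14×10⁻⁸)²] = 3.93×10⁻⁸ V = 39.3 nV

39.3 nV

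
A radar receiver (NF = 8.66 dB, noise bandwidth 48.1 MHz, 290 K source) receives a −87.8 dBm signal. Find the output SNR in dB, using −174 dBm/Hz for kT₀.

0.7 dB

Noise floor: N = −174 + 10 log₁₀(B) + NF
10 log₁₀(4.81×10⁷) = 76.82 dB
N = −174 + 76.82 + 8.66 = −88.52 dBm
SNR = P_sig − N = −87.8 − (−88.52) = 0.72 dB → 0.7 dB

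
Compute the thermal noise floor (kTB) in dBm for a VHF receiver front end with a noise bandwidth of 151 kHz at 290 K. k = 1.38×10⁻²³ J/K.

P_n = kTB = 1.38×10⁻²³ × 290 × 1.51×10⁵ = 6.04×10⁻¹⁶ W
In dBm: 10 log₁₀(6.04×10⁻¹⁶ / 10⁻³) = −122.2 dBm

−122.2 dBm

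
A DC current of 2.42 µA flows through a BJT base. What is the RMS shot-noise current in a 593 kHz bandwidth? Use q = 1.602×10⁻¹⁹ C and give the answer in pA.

678 pA

I_n = √(2qI·B)
2qI·B = 2 × 1.602×10⁻¹⁹ × 2.42×10⁻⁶ × 5.93×10⁵ = 4.60×10⁻¹⁹ A²
I_n = √(4.60×10⁻¹⁹) = 6.78×10⁻¹⁰ A = 678 pA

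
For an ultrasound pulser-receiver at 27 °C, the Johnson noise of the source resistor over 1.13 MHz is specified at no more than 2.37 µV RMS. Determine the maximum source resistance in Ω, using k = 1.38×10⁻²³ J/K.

300 Ω

T = 27 °C + 273.15 = 300.15 K
Johnson–Nyquist: V_n = √(4kTRB) ⇒ R = V_n² / (4kTB)
4kTB = 4 × 1.38×10⁻²³ × 300.15 × 1.13×10⁶ = 1.87×10⁻¹⁴
R = (2.37×10⁻⁶)² / 1.87×10⁻¹⁴ = 3.00×10² Ω = 300 Ω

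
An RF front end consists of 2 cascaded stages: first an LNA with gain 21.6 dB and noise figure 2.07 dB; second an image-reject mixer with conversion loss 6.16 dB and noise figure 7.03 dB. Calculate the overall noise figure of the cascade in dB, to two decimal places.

Convert to linear (a loss of L dB is a gain of −L dB): F_i = 10^(NF_i/10), G_i = 10^(G_i,dB/10)
  Stage 1: F_1 = 10^(2.07/10) = 1.611, G_1 = 10^(21.6/10) = 144.5
  Stage 2: F_2 = 10^(7.03/10) = 5.047, G_2 = 10^(−6.16/10) = 0.2421
Friis cascade:
  F = 1.611 + (5.047 − 1)/144.5 = 1.639
NF = 10 log₁₀(1.639) = 2.14 dB

2.14 dB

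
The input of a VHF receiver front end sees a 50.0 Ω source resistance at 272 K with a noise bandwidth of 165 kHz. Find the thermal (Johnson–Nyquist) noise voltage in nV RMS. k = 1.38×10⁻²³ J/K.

V_n = √(4kTRB)
4kTRB = 4 × 1.38×10⁻²³ × 272 × 5.00×10¹ × 1.65×10⁵ = 1.24×10⁻¹³ V²
V_n = √(1.24×10⁻¹³) = 3.52×10⁻⁷ V = 352 nV

352 nV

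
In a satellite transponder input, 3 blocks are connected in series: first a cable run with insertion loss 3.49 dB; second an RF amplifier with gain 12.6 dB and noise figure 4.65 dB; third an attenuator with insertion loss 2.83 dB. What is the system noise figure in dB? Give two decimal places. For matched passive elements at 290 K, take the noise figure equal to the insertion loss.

8.21 dB

Convert to linear (a loss of L dB is a gain of −L dB): F_i = 10^(NF_i/10), G_i = 10^(G_i,dB/10)
  Stage 1: F_1 = 10^(3.49/10) = 2.234, G_1 = 10^(−3.49/10) = 0.4477
  Stage 2: F_2 = 10^(4.65/10) = 2.917, G_2 = 10^(12.6/10) = 18.20
  Stage 3: F_3 = 10^(2.83/10) = 1.919, G_3 = 10^(−2.83/10) = 0.5212
Friis cascade:
  F = 2.234 + (2.917 − 1)/0.4477 + (1.919 − 1)/8.147 = 6.629
NF = 10 log₁₀(6.629) = 8.21 dB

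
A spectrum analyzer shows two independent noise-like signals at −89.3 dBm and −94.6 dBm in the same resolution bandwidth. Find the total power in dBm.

−88.2 dBm

Convert to linear, add, convert back:
P₁ = 1.17×10⁻¹² W, P₂ = 3.47×10⁻¹³ W
P_tot = 1.52×10⁻¹² W → 10 log₁₀(P_tot / 10⁻³) = −88.2 dBm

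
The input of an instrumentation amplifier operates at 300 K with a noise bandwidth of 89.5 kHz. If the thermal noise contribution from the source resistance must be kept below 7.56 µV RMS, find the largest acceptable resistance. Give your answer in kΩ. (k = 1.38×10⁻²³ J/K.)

Johnson–Nyquist: V_n = √(4kTRB) ⇒ R = V_n² / (4kTB)
4kTB = 4 × 1.38×10⁻²³ × 300 × 8.95×10⁴ = 1.48×10⁻¹⁵
R = (7.56×10⁻⁶)² / 1.48×10⁻¹⁵ = 3.86×10⁴ Ω = 38.6 kΩ

38.6 kΩ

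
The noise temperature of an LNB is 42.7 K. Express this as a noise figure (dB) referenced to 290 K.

0.597 dB

F = 1 + T_e/T₀ = 1 + 42.7/290 = 1.14724
NF = 10 log₁₀(1.14724) = 0.597 dB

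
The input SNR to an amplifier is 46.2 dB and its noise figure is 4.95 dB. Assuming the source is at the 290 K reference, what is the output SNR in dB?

By definition F = SNR_in/SNR_out, so in dB: SNR_out = SNR_in − NF
SNR_out = 46.2 − 4.95 = 41.25 dB

41.25 dB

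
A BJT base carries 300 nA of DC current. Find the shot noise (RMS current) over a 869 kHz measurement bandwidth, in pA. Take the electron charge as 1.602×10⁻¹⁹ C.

I_n = √(2qI·B)
2qI·B = 2 × 1.602×10⁻¹⁹ × 3.00×10⁻⁷ × 8.69×10⁵ = 8.35×10⁻²⁰ A²
I_n = √(8.35×10⁻²⁰) = 2.89×10⁻¹⁰ A = 289 pA

289 pA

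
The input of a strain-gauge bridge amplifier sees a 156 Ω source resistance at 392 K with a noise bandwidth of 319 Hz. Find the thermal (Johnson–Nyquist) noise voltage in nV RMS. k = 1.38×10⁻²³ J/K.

V_n = √(4kTRB)
4kTRB = 4 × 1.38×10⁻²³ × 392 × 1.56×10² × 3.19×10² = 1.08×10⁻¹⁵ V²
V_n = √(1.08×10⁻¹⁵) = 3.28×10⁻⁸ V = 32.8 nV

32.8 nV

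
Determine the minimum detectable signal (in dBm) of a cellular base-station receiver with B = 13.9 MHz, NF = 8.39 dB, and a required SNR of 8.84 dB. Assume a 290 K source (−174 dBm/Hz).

−85.3 dBm

Sensitivity = −174 + 10 log₁₀(B) + NF + SNR_min
= −174 + 71.43 + 8.39 + 8.84
= −85.34 dBm → −85.3 dBm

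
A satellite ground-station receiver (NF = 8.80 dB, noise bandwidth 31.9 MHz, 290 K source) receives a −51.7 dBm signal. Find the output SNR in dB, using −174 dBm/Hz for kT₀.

Noise floor: N = −174 + 10 log₁₀(B) + NF
10 log₁₀(3.19×10⁷) = 75.04 dB
N = −174 + 75.04 + 8.80 = −90.16 dBm
SNR = P_sig − N = −51.7 − (−90.16) = 38.46 dB → 38.5 dB

38.5 dB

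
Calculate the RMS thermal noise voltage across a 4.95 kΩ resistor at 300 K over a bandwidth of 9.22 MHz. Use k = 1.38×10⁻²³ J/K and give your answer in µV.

27.5 µV

V_n = √(4kTRB)
4kTRB = 4 × 1.38×10⁻²³ × 300 × 4.95×10³ × 9.22×10⁶ = 7.56×10⁻¹⁰ V²
V_n = √(7.56×10⁻¹⁰) = 2.75×10⁻⁵ V = 27.5 µV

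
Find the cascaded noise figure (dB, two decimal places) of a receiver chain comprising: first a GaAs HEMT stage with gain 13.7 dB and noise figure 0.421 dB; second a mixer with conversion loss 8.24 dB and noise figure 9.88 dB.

Convert to linear (a loss of L dB is a gain of −L dB): F_i = 10^(NF_i/10), G_i = 10^(G_i,dB/10)
  Stage 1: F_1 = 10^(0.421/10) = 1.102, G_1 = 10^(13.7/10) = 23.44
  Stage 2: F_2 = 10^(9.88/10) = 9.727, G_2 = 10^(−8.24/10) = 0.1500
Friis cascade:
  F = 1.102 + (9.727 − 1)/23.44 = 1.474
NF = 10 log₁₀(1.474) = 1.69 dB

1.69 dB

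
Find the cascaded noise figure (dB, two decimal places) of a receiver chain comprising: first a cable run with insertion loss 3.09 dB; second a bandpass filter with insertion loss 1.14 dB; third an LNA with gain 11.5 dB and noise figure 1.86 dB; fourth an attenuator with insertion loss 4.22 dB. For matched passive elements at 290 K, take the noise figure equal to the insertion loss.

Convert to linear (a loss of L dB is a gain of −L dB): F_i = 10^(NF_i/10), G_i = 10^(G_i,dB/10)
  Stage 1: F_1 = 10^(3.09/10) = 2.037, G_1 = 10^(−3.09/10) = 0.4909
  Stage 2: F_2 = 10^(1.14/10) = 1.300, G_2 = 10^(−1.14/10) = 0.7691
  Stage 3: F_3 = 10^(1.86/10) = 1.535, G_3 = 10^(11.5/10) = 14.13
  Stage 4: F_4 = 10^(4.22/10) = 2.642, G_4 = 10^(−4.22/10) = 0.3784
Friis cascade:
  F = 2.037 + (1.300 − 1)/0.4909 + (1.535 − 1)/0.3776 + (2.642 − 1)/5.333 = 4.372
NF = 10 log₁₀(4.372) = 6.41 dB

6.41 dB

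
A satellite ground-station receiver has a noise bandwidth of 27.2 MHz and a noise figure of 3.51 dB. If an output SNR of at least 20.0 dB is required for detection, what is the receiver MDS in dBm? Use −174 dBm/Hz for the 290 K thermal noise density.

Sensitivity = −174 + 10 log₁₀(B) + NF + SNR_min
= −174 + 74.35 + 3.51 + 20.0
= −76.14 dBm → −76.1 dBm

−76.1 dBm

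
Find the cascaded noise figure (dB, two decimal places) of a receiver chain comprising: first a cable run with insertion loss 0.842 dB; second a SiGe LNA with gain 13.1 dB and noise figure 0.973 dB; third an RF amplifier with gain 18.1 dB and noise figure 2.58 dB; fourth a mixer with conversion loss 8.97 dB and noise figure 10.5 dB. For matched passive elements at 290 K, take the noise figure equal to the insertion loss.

1.98 dB

Convert to linear (a loss of L dB is a gain of −L dB): F_i = 10^(NF_i/10), G_i = 10^(G_i,dB/10)
  Stage 1: F_1 = 10^(0.842/10) = 1.214, G_1 = 10^(−0.842/10) = 0.8238
  Stage 2: F_2 = 10^(0.973/10) = 1.251, G_2 = 10^(13.1/10) = 20.42
  Stage 3: F_3 = 10^(2.58/10) = 1.811, G_3 = 10^(18.1/10) = 64.57
  Stage 4: F_4 = 10^(10.5/10) = 11.22, G_4 = 10^(−8.97/10) = 0.1268
Friis cascade:
  F = 1.214 + (1.251 − 1)/0.8238 + (1.811 − 1)/16.82 + (11.22 − 1)/1086 = 1.576
NF = 10 log₁₀(1.576) = 1.98 dB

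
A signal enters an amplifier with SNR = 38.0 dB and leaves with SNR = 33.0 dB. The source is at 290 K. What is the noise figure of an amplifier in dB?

NF (dB) = SNR_in(dB) − SNR_out(dB) when the source is at T₀
NF = 38.0 − 33.0 = 5.0 dB

5.0 dB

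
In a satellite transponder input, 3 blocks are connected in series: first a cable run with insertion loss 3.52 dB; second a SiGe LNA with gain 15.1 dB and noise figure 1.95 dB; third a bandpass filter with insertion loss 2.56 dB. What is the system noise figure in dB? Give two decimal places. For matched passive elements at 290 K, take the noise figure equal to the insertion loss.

5.54 dB

Convert to linear (a loss of L dB is a gain of −L dB): F_i = 10^(NF_i/10), G_i = 10^(G_i,dB/10)
  Stage 1: F_1 = 10^(3.52/10) = 2.249, G_1 = 10^(−3.52/10) = 0.4446
  Stage 2: F_2 = 10^(1.95/10) = 1.567, G_2 = 10^(15.1/10) = 32.36
  Stage 3: F_3 = 10^(2.56/10) = 1.803, G_3 = 10^(−2.56/10) = 0.5546
Friis cascade:
  F = 2.249 + (1.567 − 1)/0.4446 + (1.803 − 1)/14.39 = 3.580
NF = 10 log₁₀(3.580) = 5.54 dB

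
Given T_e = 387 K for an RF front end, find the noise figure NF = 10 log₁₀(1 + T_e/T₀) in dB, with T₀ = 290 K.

3.68 dB

F = 1 + T_e/T₀ = 1 + 387/290 = 2.33448
NF = 10 log₁₀(2.33448) = 3.68 dB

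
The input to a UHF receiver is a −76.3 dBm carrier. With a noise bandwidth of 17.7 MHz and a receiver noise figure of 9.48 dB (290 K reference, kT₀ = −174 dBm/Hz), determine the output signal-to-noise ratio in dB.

Noise floor: N = −174 + 10 log₁₀(B) + NF
10 log₁₀(1.77×10⁷) = 72.48 dB
N = −174 + 72.48 + 9.48 = −92.04 dBm
SNR = P_sig − N = −76.3 − (−92.04) = 15.74 dB → 15.7 dB

15.7 dB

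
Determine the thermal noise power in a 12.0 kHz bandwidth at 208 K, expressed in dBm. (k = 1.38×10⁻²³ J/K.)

P_n = kTB = 1.38×10⁻²³ × 208 × 1.20×10⁴ = 3.44×10⁻¹⁷ W
In dBm: 10 log₁₀(3.44×10⁻¹⁷ / 10⁻³) = −134.6 dBm

−134.6 dBm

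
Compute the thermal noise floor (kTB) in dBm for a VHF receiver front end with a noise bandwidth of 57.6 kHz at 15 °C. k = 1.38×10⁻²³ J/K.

T = 15 °C + 273.15 = 288.15 K
P_n = kTB = 1.38×10⁻²³ × 288.15 × 5.76×10⁴ = 2.29×10⁻¹⁶ W
In dBm: 10 log₁₀(2.29×10⁻¹⁶ / 10⁻³) = −126.4 dBm

−126.4 dBm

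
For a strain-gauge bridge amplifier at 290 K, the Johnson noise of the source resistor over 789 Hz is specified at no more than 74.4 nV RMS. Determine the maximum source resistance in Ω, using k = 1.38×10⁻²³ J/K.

438 Ω

Johnson–Nyquist: V_n = √(4kTRB) ⇒ R = V_n² / (4kTB)
4kTB = 4 × 1.38×10⁻²³ × 290 × 7.89×10² = 1.26×10⁻¹⁷
R = (7.44×10⁻⁸)² / 1.26×10⁻¹⁷ = 4.38×10² Ω = 438 Ω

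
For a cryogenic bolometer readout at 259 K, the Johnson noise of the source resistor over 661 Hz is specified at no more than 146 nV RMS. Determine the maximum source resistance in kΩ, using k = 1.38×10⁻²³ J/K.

Johnson–Nyquist: V_n = √(4kTRB) ⇒ R = V_n² / (4kTB)
4kTB = 4 × 1.38×10⁻²³ × 259 × 6.61×10² = 9.45×10⁻¹⁸
R = (1.46×10⁻⁷)² / 9.45×10⁻¹⁸ = 2.26×10³ Ω = 2.26 kΩ

2.26 kΩ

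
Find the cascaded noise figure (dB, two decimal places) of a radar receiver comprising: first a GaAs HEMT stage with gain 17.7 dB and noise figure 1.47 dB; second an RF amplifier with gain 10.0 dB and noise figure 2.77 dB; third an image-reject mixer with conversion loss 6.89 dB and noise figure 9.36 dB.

Convert to linear (a loss of L dB is a gain of −L dB): F_i = 10^(NF_i/10), G_i = 10^(G_i,dB/10)
  Stage 1: F_1 = 10^(1.47/10) = 1.403, G_1 = 10^(17.7/10) = 58.88
  Stage 2: F_2 = 10^(2.77/10) = 1.892, G_2 = 10^(10.0/10) = 10.00
  Stage 3: F_3 = 10^(9.36/10) = 8.630, G_3 = 10^(−6.89/10) = 0.2046
Friis cascade:
  F = 1.403 + (1.892 − 1)/58.88 + (8.630 − 1)/588.8 = 1.431
NF = 10 log₁₀(1.431) = 1.56 dB

1.56 dB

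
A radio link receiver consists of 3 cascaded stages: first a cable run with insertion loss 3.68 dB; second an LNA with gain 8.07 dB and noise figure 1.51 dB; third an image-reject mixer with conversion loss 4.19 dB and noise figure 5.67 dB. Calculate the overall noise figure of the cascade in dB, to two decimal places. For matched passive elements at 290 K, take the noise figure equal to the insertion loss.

6.32 dB

Convert to linear (a loss of L dB is a gain of −L dB): F_i = 10^(NF_i/10), G_i = 10^(G_i,dB/10)
  Stage 1: F_1 = 10^(3.68/10) = 2.333, G_1 = 10^(−3.68/10) = 0.4285
  Stage 2: F_2 = 10^(1.51/10) = 1.416, G_2 = 10^(8.07/10) = 6.412
  Stage 3: F_3 = 10^(5.67/10) = 3.690, G_3 = 10^(−4.19/10) = 0.3811
Friis cascade:
  F = 2.333 + (1.416 − 1)/0.4285 + (3.690 − 1)/2.748 = 4.283
NF = 10 log₁₀(4.283) = 6.32 dB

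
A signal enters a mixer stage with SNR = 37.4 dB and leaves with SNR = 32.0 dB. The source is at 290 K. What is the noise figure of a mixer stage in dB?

NF (dB) = SNR_in(dB) − SNR_out(dB) when the source is at T₀
NF = 37.4 − 32.0 = 5.4 dB

5.4 dB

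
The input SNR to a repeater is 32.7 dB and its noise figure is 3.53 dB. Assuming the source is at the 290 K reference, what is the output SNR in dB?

By definition F = SNR_in/SNR_out, so in dB: SNR_out = SNR_in − NF
SNR_out = 32.7 − 3.53 = 29.17 dB

29.17 dB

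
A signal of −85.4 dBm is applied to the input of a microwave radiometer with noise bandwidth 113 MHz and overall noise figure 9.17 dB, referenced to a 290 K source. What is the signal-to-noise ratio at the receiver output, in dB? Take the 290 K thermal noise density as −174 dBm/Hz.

Noise floor: N = −174 + 10 log₁₀(B) + NF
10 log₁₀(1.13×10⁸) = 80.53 dB
N = −174 + 80.53 + 9.17 = −84.30 dBm
SNR = P_sig − N = −85.4 − (−84.30) = −1.10 dB → −1.1 dB

−1.1 dB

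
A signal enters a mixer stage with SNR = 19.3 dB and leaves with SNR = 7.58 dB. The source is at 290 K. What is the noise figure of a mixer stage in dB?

11.72 dB

NF (dB) = SNR_in(dB) − SNR_out(dB) when the source is at T₀
NF = 19.3 − 7.58 = 11.72 dB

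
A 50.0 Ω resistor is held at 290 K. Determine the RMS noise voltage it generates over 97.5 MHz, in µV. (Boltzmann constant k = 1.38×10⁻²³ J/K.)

V_n = √(4kTRB)
4kTRB = 4 × 1.38×10⁻²³ × 290 × 5.00×10¹ × 9.75×10⁷ = 7.80×10⁻¹¹ V²
V_n = √(7.80×10⁻¹¹) = 8.83×10⁻⁶ V = 8.83 µV

8.83 µV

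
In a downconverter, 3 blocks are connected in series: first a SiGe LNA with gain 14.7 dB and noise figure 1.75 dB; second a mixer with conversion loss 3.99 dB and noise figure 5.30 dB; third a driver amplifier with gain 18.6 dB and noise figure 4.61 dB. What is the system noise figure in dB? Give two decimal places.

2.40 dB

Convert to linear (a loss of L dB is a gain of −L dB): F_i = 10^(NF_i/10), G_i = 10^(G_i,dB/10)
  Stage 1: F_1 = 10^(1.75/10) = 1.496, G_1 = 10^(14.7/10) = 29.51
  Stage 2: F_2 = 10^(5.30/10) = 3.388, G_2 = 10^(−3.99/10) = 0.3990
  Stage 3: F_3 = 10^(4.61/10) = 2.891, G_3 = 10^(18.6/10) = 72.44
Friis cascade:
  F = 1.496 + (3.388 − 1)/29.51 + (2.891 − 1)/11.78 = 1.738
NF = 10 log₁₀(1.738) = 2.40 dB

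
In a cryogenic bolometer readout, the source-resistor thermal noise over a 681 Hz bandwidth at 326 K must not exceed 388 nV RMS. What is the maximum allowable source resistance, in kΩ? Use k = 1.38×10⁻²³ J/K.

12.3 kΩ

Johnson–Nyquist: V_n = √(4kTRB) ⇒ R = V_n² / (4kTB)
4kTB = 4 × 1.38×10⁻²³ × 326 × 6.81×10² = 1.23×10⁻¹⁷
R = (3.88×10⁻⁷)² / 1.23×10⁻¹⁷ = 1.23×10⁴ Ω = 12.3 kΩ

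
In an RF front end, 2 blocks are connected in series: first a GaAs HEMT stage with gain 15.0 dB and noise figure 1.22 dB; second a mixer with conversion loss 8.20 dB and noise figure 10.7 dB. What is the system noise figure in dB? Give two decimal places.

Convert to linear (a loss of L dB is a gain of −L dB): F_i = 10^(NF_i/10), G_i = 10^(G_i,dB/10)
  Stage 1: F_1 = 10^(1.22/10) = 1.324, G_1 = 10^(15.0/10) = 31.62
  Stage 2: F_2 = 10^(10.7/10) = 11.75, G_2 = 10^(−8.20/10) = 0.1514
Friis cascade:
  F = 1.324 + (11.75 − 1)/31.62 = 1.664
NF = 10 log₁₀(1.664) = 2.21 dB

2.21 dB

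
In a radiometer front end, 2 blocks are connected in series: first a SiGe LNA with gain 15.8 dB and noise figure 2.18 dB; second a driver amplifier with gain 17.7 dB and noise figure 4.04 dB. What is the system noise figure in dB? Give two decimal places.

2.28 dB

Convert to linear (a loss of L dB is a gain of −L dB): F_i = 10^(NF_i/10), G_i = 10^(G_i,dB/10)
  Stage 1: F_1 = 10^(2.18/10) = 1.652, G_1 = 10^(15.8/10) = 38.02
  Stage 2: F_2 = 10^(4.04/10) = 2.535, G_2 = 10^(17.7/10) = 58.88
Friis cascade:
  F = 1.652 + (2.535 − 1)/38.02 = 1.692
NF = 10 log₁₀(1.692) = 2.28 dB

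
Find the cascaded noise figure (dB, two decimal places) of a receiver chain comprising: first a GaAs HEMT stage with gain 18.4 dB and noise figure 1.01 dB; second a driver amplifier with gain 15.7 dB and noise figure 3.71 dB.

1.08 dB

Convert to linear (a loss of L dB is a gain of −L dB): F_i = 10^(NF_i/10), G_i = 10^(G_i,dB/10)
  Stage 1: F_1 = 10^(1.01/10) = 1.262, G_1 = 10^(18.4/10) = 69.18
  Stage 2: F_2 = 10^(3.71/10) = 2.350, G_2 = 10^(15.7/10) = 37.15
Friis cascade:
  F = 1.262 + (2.350 − 1)/69.18 = 1.281
NF = 10 log₁₀(1.281) = 1.08 dB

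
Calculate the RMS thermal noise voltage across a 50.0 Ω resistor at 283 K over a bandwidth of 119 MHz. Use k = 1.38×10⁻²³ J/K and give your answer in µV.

V_n = √(4kTRB)
4kTRB = 4 × 1.38×10⁻²³ × 283 × 5.00×10¹ × 1.19×10⁸ = 9.29×10⁻¹¹ V²
V_n = √(9.29×10⁻¹¹) = 9.64×10⁻⁶ V = 9.64 µV

9.64 µV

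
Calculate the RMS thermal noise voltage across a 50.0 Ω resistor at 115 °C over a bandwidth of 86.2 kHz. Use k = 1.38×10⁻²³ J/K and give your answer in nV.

304 nV

T = 115 °C + 273.15 = 388.15 K
V_n = √(4kTRB)
4kTRB = 4 × 1.38×10⁻²³ × 388.15 × 5.00×10¹ × 8.62×10⁴ = 9.23×10⁻¹⁴ V²
V_n = √(9.23×10⁻¹⁴) = 3.04×10⁻⁷ V = 304 nV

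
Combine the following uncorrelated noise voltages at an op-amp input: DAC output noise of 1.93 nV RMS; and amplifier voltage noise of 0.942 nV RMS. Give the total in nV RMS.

2.15 nV

Uncorrelated sources add in power (mean-square): V_tot = √(ΣV_i²)
V_tot = √[(1.93×10⁻⁹)² + (9.42×10⁻¹⁰)²] = 2.15×10⁻⁹ V = 2.15 nV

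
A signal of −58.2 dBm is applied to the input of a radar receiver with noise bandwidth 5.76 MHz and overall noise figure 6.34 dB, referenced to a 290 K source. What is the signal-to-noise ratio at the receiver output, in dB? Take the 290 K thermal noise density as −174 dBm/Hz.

Noise floor: N = −174 + 10 log₁₀(B) + NF
10 log₁₀(5.76×10⁶) = 67.6 dB
N = −174 + 67.6 + 6.34 = −100.06 dBm
SNR = P_sig − N = −58.2 − (−100.06) = 41.86 dB → 41.9 dB

41.9 dB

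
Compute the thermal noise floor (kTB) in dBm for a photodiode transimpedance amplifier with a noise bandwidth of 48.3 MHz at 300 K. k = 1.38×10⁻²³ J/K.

−97.0 dBm

P_n = kTB = 1.38×10⁻²³ × 300 × 4.83×10⁷ = 2.00×10⁻¹³ W
In dBm: 10 log₁₀(2.00×10⁻¹³ / 10⁻³) = −97.0 dBm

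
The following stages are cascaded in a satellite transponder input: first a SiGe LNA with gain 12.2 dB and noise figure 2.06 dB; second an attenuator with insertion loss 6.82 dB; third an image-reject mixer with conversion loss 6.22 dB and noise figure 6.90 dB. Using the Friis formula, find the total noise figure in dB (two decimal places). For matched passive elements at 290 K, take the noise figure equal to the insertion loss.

4.72 dB

Convert to linear (a loss of L dB is a gain of −L dB): F_i = 10^(NF_i/10), G_i = 10^(G_i,dB/10)
  Stage 1: F_1 = 10^(2.06/10) = 1.607, G_1 = 10^(12.2/10) = 16.60
  Stage 2: F_2 = 10^(6.82/10) = 4.808, G_2 = 10^(−6.82/10) = 0.2080
  Stage 3: F_3 = 10^(6.90/10) = 4.898, G_3 = 10^(−6.22/10) = 0.2388
Friis cascade:
  F = 1.607 + (4.808 − 1)/16.60 + (4.898 − 1)/3.451 = 2.966
NF = 10 log₁₀(2.966) = 4.72 dB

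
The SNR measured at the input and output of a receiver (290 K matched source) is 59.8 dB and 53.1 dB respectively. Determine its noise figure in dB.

6.7 dB

NF (dB) = SNR_in(dB) − SNR_out(dB) when the source is at T₀
NF = 59.8 − 53.1 = 6.7 dB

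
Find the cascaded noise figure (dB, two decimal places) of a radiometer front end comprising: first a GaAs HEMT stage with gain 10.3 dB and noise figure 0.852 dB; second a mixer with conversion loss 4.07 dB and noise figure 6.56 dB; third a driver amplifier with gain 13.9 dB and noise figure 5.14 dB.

Convert to linear (a loss of L dB is a gain of −L dB): F_i = 10^(NF_i/10), G_i = 10^(G_i,dB/10)
  Stage 1: F_1 = 10^(0.852/10) = 1.217, G_1 = 10^(10.3/10) = 10.72
  Stage 2: F_2 = 10^(6.56/10) = 4.529, G_2 = 10^(−4.07/10) = 0.3917
  Stage 3: F_3 = 10^(5.14/10) = 3.266, G_3 = 10^(13.9/10) = 24.55
Friis cascade:
  F = 1.217 + (4.529 − 1)/10.72 + (3.266 − 1)/4.198 = 2.086
NF = 10 log₁₀(2.086) = 3.19 dB

3.19 dB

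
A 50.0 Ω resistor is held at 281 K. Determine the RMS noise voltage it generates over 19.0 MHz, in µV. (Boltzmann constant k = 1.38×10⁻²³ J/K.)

3.84 µV

V_n = √(4kTRB)
4kTRB = 4 × 1.38×10⁻²³ × 281 × 5.00×10¹ × 1.90×10⁷ = 1.47×10⁻¹¹ V²
V_n = √(1.47×10⁻¹¹) = 3.84×10⁻⁶ V = 3.84 µV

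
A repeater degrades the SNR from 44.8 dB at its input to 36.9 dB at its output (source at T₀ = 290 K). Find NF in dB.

NF (dB) = SNR_in(dB) − SNR_out(dB) when the source is at T₀
NF = 44.8 − 36.9 = 7.9 dB

7.9 dB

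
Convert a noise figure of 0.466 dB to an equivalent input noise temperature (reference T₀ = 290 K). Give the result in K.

F = 10^(0.466/10) = 1.11327
T_e = (F − 1)·T₀ = (1.11327 − 1) × 290 = 32.8 K

32.8 K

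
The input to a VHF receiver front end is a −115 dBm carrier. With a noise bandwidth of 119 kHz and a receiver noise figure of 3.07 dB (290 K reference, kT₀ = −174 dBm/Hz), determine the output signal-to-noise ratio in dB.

5.2 dB

Noise floor: N = −174 + 10 log₁₀(B) + NF
10 log₁₀(1.19×10⁵) = 50.76 dB
N = −174 + 50.76 + 3.07 = −120.17 dBm
SNR = P_sig − N = −115 − (−120.17) = 5.17 dB → 5.2 dB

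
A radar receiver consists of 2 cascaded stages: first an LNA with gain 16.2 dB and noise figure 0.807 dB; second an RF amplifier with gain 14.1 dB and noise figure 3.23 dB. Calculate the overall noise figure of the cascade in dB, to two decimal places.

0.90 dB

Convert to linear (a loss of L dB is a gain of −L dB): F_i = 10^(NF_i/10), G_i = 10^(G_i,dB/10)
  Stage 1: F_1 = 10^(0.807/10) = 1.204, G_1 = 10^(16.2/10) = 41.69
  Stage 2: F_2 = 10^(3.23/10) = 2.104, G_2 = 10^(14.1/10) = 25.70
Friis cascade:
  F = 1.204 + (2.104 − 1)/41.69 = 1.231
NF = 10 log₁₀(1.231) = 0.90 dB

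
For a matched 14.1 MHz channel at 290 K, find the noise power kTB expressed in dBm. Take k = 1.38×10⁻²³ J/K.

P_n = kTB = 1.38×10⁻²³ × 290 × 1.41×10⁷ = 5.64×10⁻¹⁴ W
In dBm: 10 log₁₀(5.64×10⁻¹⁴ / 10⁻³) = −102.5 dBm

−102.5 dBm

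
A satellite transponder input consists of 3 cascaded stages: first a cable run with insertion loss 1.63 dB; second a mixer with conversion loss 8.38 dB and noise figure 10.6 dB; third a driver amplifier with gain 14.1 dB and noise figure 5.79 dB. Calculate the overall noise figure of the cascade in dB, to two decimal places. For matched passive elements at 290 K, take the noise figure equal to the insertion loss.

16.50 dB

Convert to linear (a loss of L dB is a gain of −L dB): F_i = 10^(NF_i/10), G_i = 10^(G_i,dB/10)
  Stage 1: F_1 = 10^(1.63/10) = 1.455, G_1 = 10^(−1.63/10) = 0.6871
  Stage 2: F_2 = 10^(10.6/10) = 11.48, G_2 = 10^(−8.38/10) = 0.1452
  Stage 3: F_3 = 10^(5.79/10) = 3.793, G_3 = 10^(14.1/10) = 25.70
Friis cascade:
  F = 1.455 + (11.48 − 1)/0.6871 + (3.793 − 1)/0.09977 = 44.71
NF = 10 log₁₀(44.71) = 16.50 dB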